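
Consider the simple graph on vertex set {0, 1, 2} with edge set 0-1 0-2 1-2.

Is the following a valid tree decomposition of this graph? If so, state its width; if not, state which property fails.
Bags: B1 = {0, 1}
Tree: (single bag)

A tree decomposition must satisfy three properties: every vertex lies in some bag; for every edge, both endpoints lie together in some bag; and for every vertex, the bags containing it form a connected subtree. Here vertex 2 appears in no bag, so the decomposition is invalid.

No — vertex 2 appears in no bag.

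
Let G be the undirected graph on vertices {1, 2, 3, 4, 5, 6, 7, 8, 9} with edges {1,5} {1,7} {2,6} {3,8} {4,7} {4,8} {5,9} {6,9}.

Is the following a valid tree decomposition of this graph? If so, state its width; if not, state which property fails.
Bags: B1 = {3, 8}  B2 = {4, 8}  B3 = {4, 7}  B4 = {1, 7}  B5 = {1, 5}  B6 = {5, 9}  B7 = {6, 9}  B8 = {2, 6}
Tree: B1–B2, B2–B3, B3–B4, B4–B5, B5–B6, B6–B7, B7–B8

Every vertex of G appears in some bag (union = {1, 2, 3, 4, 5, 6, 7, 8, 9}); every edge is covered by a bag; and for each vertex v the set of bags containing v is connected in the bag tree. The decomposition is therefore valid. The largest bag has 2 vertices, so the width is 1.

Yes; width 1.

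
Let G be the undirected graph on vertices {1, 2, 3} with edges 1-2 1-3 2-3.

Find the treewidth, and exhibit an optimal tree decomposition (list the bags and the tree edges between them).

Treewidth 2.
One such decomposition:
Bags: B1 = {1, 2, 3}
Tree: (single bag)

With just one bag of size 3, the width is 3 − 1 = 2, so tw(G) ≤ 2. Conversely, {1, 2, 3} is a clique of size 3, and the vertices of any clique must share a bag in every tree decomposition; so some bag has ≥ 3 vertices and tw(G) ≥ 2. Hence tw(G) = 2 exactly.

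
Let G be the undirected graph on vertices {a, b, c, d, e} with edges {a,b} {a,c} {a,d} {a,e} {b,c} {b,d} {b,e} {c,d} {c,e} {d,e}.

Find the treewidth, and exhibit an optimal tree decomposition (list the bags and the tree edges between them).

A single bag containing all 5 vertices is trivially a valid decomposition of width 4. For the lower bound, the 5 vertices {a, b, c, d, e} are pairwise adjacent, and any tree decomposition puts a clique entirely inside one bag — forcing width ≥ 4. Combining the bounds, tw(G) = 4.

Treewidth 4.
Bags: B1 = {a, b, c, d, e}
Tree: (single bag)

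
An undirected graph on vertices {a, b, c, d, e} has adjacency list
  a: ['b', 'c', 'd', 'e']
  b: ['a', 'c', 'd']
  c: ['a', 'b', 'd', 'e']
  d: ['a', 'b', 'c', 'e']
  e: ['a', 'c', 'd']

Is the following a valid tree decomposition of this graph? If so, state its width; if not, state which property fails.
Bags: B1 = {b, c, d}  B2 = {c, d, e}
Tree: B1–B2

No — vertex a appears in no bag.

A tree decomposition must satisfy three properties: every vertex lies in some bag; for every edge, both endpoints lie together in some bag; and for every vertex, the bags containing it form a connected subtree. Here vertex a appears in no bag, so the decomposition is invalid.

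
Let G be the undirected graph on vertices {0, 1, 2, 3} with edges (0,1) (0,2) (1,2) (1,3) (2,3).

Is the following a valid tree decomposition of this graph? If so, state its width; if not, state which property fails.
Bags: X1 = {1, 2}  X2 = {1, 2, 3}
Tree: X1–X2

No — vertex 0 appears in no bag.

A tree decomposition must satisfy three properties: every vertex lies in some bag; for every edge, both endpoints lie together in some bag; and for every vertex, the bags containing it form a connected subtree. Here vertex 0 appears in no bag, so the decomposition is invalid.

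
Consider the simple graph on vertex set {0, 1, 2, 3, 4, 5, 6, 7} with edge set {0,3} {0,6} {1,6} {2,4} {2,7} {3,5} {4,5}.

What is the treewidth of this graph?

A width-1 tree decomposition is:
Bags: B1 = {1, 6}  B2 = {0, 6}  B3 = {0, 3}  B4 = {3, 5}  B5 = {4, 5}  B6 = {2, 4}  B7 = {2, 7}
Tree: B1–B2, B2–B3, B3–B4, B4–B5, B5–B6, B6–B7
Every bag has size at most 2, so the width is 2 − 1 = 1 and tw(G) ≤ 1. Since G has at least one edge (e.g. 1–6), it is not an edgeless graph, so tw(G) ≥ 1. Hence tw(G) = 1 exactly.

1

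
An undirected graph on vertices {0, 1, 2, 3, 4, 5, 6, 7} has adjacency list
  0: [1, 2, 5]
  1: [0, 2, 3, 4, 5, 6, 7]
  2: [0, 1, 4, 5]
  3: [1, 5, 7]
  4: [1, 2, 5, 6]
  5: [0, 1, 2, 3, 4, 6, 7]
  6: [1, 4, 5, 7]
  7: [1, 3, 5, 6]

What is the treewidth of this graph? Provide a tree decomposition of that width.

Each bag holds 4 vertices, so the decomposition has width 3, which upper-bounds the treewidth. For the lower bound, the 4 vertices {0, 1, 2, 5} are pairwise adjacent, and any tree decomposition puts a clique entirely inside one bag — forcing width ≥ 3. Therefore the treewidth is 3.

Treewidth 3.
Bags: B1 = {1, 5, 6, 7}  B2 = {1, 3, 5, 7}  B3 = {1, 4, 5, 6}  B4 = {1, 2, 4, 5}  B5 = {0, 1, 2, 5}
Tree: B1–B2, B1–B3, B3–B4, B4–B5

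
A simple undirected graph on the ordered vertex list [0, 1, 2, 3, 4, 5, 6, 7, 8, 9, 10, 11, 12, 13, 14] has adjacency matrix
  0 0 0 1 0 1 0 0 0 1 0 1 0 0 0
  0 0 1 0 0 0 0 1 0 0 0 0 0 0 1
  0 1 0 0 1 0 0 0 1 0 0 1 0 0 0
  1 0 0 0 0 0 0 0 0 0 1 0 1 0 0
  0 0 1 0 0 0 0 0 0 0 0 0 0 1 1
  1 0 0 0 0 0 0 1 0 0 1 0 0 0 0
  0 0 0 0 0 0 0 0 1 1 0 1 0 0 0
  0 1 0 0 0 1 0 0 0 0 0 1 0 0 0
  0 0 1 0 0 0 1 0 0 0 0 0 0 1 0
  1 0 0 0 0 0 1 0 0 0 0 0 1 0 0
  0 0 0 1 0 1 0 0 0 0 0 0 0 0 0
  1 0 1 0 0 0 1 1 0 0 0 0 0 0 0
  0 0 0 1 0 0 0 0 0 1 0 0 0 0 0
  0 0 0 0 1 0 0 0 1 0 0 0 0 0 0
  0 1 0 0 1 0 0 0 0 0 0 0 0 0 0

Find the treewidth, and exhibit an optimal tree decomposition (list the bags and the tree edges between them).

Every bag has size at most 4, so the width is 4 − 1 = 3 and tw(G) ≤ 3. For the lower bound: the 4 vertex sets {4,13,14}, {1}, {2}, {6,7,8,11} are disjoint, each induces a connected subgraph, and every pair is joined by at least one edge of G. Contracting each set to a single vertex therefore yields K_{4} as a minor, and since treewidth is minor-monotone, tw(G) ≥ tw(K_{4}) = 3. Therefore the treewidth is 3.

Treewidth 3.
One such decomposition:
Bags: B1 = {1, 4, 13, 14}  B2 = {1, 2, 4, 13}  B3 = {1, 2, 8, 13}  B4 = {1, 2, 7, 8}  B5 = {2, 7, 8, 11}  B6 = {6, 7, 8, 11}  B7 = {5, 6, 7, 11}  B8 = {0, 5, 6, 11}  B9 = {0, 5, 6, 9}  B10 = {0, 5, 9, 10}  B11 = {0, 3, 9, 10}  B12 = {3, 9, 10, 12}
Tree: B1–B2, B2–B3, B3–B4, B4–B5, B5–B6, B6–B7, B7–B8, B8–B9, B9–B10, B10–B11, B11–B12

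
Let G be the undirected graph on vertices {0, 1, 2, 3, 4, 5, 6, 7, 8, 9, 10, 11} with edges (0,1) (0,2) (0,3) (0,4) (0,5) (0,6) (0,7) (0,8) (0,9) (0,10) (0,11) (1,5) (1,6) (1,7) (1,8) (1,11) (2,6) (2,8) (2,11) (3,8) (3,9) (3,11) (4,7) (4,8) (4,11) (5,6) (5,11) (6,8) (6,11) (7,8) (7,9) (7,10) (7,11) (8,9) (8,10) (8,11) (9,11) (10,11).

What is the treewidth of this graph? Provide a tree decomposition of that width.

The largest bag has 5 vertices, giving width 4; this decomposition certifies tw(G) ≤ 4. For the lower bound, the 5 vertices {0, 2, 6, 8, 11} are pairwise adjacent, and any tree decomposition puts a clique entirely inside one bag — forcing width ≥ 4. The upper and lower bounds meet at 4, so that is the treewidth.

Treewidth 4.
One optimal decomposition is:
Bags: B1 = {0, 1, 6, 8, 11}  B2 = {0, 1, 7, 8, 11}  B3 = {0, 2, 6, 8, 11}  B4 = {0, 1, 5, 6, 11}  B5 = {0, 7, 8, 9, 11}  B6 = {0, 3, 8, 9, 11}  B7 = {0, 7, 8, 10, 11}  B8 = {0, 4, 7, 8, 11}
Tree: B1–B2, B1–B3, B1–B4, B2–B5, B5–B6, B2–B7, B2–B8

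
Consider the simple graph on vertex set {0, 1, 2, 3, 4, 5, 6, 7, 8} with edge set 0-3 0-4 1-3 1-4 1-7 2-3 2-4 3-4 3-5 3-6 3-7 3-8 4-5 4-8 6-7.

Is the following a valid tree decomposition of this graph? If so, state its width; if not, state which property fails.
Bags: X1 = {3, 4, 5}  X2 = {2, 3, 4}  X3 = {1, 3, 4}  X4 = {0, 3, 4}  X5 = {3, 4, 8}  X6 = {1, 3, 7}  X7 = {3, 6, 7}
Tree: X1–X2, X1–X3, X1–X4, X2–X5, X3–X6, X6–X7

Yes; width 2.

Every vertex of G appears in some bag (union = {0, 1, 2, 3, 4, 5, 6, 7, 8}); every edge is covered by a bag; and for each vertex v the set of bags containing v is connected in the bag tree. The decomposition is therefore valid. The largest bag has 3 vertices, so the width is 2.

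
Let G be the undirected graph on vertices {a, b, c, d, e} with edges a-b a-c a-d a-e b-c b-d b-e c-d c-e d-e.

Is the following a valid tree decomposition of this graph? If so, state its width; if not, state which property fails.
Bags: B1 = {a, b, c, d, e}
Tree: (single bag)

Yes; width 4.

Every vertex of G appears in some bag (union = {a, b, c, d, e}); every edge is covered by a bag; and for each vertex v the set of bags containing v is connected in the bag tree. The decomposition is therefore valid. The largest bag has 5 vertices, so the width is 4.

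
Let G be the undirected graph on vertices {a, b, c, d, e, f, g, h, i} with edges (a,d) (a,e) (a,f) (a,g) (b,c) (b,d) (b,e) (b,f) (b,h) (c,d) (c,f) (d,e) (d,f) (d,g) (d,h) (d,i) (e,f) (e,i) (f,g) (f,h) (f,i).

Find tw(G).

3

A width-3 tree decomposition is:
Bags: B1 = {b, d, e, f}  B2 = {a, d, e, f}  B3 = {d, e, f, i}  B4 = {b, c, d, f}  B5 = {a, d, f, g}  B6 = {b, d, f, h}
Tree: B1–B2, B2–B3, B1–B4, B2–B5, B4–B6
Each bag holds 4 vertices, so the decomposition has width 3, which upper-bounds the treewidth. For the lower bound, the 4 vertices {a, d, f, g} are pairwise adjacent, and any tree decomposition puts a clique entirely inside one bag — forcing width ≥ 3. Therefore the treewidth is 3.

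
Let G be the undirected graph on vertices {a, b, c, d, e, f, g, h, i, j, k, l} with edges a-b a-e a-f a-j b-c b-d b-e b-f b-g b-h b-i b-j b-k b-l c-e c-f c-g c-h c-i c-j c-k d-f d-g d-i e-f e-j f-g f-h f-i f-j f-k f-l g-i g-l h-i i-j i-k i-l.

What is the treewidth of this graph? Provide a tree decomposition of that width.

Treewidth 4.
Bags: B1 = {b, c, f, i, k}  B2 = {b, c, f, i, j}  B3 = {b, c, f, h, i}  B4 = {b, c, f, g, i}  B5 = {b, c, e, f, j}  B6 = {a, b, e, f, j}  B7 = {b, f, g, i, l}  B8 = {b, d, f, g, i}
Tree: B1–B2, B2–B3, B1–B4, B2–B5, B5–B6, B4–B7, B4–B8

Every bag has size at most 5, so the width is 5 − 1 = 4 and tw(G) ≤ 4. Conversely, {b, c, e, f, j} is a clique of size 5, and the vertices of any clique must share a bag in every tree decomposition; so some bag has ≥ 5 vertices and tw(G) ≥ 4. Hence tw(G) = 4 exactly.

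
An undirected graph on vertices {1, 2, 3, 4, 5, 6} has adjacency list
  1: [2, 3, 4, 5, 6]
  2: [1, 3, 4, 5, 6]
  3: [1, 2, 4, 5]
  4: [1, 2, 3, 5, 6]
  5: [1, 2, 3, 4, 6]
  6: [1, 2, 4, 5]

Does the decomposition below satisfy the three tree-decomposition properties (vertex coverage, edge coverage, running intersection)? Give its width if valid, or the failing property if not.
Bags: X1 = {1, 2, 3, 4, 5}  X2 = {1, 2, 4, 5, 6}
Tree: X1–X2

Yes; width 4.

Checking the three conditions: (i) the bags cover all of {1, 2, 3, 4, 5, 6}; (ii) for each edge, some bag contains both endpoints; (iii) the bags containing any fixed vertex form a subtree. All hold, so the decomposition is valid with width 5 − 1 = 4.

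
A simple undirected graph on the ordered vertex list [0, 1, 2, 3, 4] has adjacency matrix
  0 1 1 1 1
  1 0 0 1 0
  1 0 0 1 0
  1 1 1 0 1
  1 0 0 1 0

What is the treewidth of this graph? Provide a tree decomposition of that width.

Each bag holds 3 vertices, so the decomposition has width 2, which upper-bounds the treewidth. For the lower bound, the 3 vertices {0, 1, 3} are pairwise adjacent, and any tree decomposition puts a clique entirely inside one bag — forcing width ≥ 2. Therefore the treewidth is 2.

Treewidth 2.
One such decomposition:
Bags: B1 = {0, 1, 3}  B2 = {0, 3, 4}  B3 = {0, 2, 3}
Tree: B1–B2, B1–B3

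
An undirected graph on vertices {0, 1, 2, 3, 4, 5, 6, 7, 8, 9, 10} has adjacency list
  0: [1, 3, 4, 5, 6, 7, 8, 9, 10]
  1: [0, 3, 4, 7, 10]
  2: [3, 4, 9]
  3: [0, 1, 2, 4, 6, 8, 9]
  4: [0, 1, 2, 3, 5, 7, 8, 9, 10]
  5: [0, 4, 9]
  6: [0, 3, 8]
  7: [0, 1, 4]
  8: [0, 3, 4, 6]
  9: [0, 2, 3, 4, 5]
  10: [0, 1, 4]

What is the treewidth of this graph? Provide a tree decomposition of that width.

Every bag has size at most 4, so the width is 4 − 1 = 3 and tw(G) ≤ 3. Conversely, {0, 3, 4, 8} is a clique of size 4, and the vertices of any clique must share a bag in every tree decomposition; so some bag has ≥ 4 vertices and tw(G) ≥ 3. Hence tw(G) = 3 exactly.

Treewidth 3.
Bags: B1 = {0, 3, 4, 9}  B2 = {0, 1, 3, 4}  B3 = {0, 3, 4, 8}  B4 = {0, 3, 6, 8}  B5 = {2, 3, 4, 9}  B6 = {0, 1, 4, 10}  B7 = {0, 1, 4, 7}  B8 = {0, 4, 5, 9}
Tree: B1–B2, B2–B3, B3–B4, B1–B5, B2–B6, B2–B7, B1–B8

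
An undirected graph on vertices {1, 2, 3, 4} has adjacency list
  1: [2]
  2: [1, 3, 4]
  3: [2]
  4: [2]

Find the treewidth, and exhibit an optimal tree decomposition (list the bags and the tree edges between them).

Treewidth 1.
One optimal decomposition is:
Bags: B1 = {1, 2}  B2 = {2, 4}  B3 = {2, 3}
Tree: B1–B2, B2–B3

The largest bag has 2 vertices, giving width 1; this decomposition certifies tw(G) ≤ 1. Any graph with an edge has treewidth ≥ 1, and G has the edge 1–2. The upper and lower bounds meet at 1, so that is the treewidth.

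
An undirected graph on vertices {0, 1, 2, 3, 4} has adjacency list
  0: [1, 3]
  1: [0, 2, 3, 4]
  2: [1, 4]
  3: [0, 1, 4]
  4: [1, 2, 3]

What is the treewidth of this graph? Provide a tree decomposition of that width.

Treewidth 2.
One optimal decomposition is:
Bags: B1 = {0, 1, 3}  B2 = {1, 3, 4}  B3 = {1, 2, 4}
Tree: B1–B2, B2–B3

Each bag holds 3 vertices, so the decomposition has width 2, which upper-bounds the treewidth. On the other hand G contains the 3-clique {1, 2, 4}. A clique must lie in a single bag of any decomposition, so no decomposition can have width below 2. The upper and lower bounds meet at 2, so that is the treewidth.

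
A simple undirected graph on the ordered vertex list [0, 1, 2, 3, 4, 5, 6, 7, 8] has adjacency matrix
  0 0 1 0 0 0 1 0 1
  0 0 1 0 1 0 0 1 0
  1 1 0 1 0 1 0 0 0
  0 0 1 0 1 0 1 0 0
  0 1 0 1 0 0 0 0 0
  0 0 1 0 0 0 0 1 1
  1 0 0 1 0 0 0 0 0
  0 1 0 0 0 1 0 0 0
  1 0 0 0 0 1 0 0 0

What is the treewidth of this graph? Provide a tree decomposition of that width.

Treewidth 3.
One such decomposition:
Bags: B1 = {1, 5, 7, 8}  B2 = {1, 2, 5, 8}  B3 = {0, 1, 2, 8}  B4 = {0, 1, 2, 4}  B5 = {0, 2, 3, 4}  B6 = {0, 3, 4, 6}
Tree: B1–B2, B2–B3, B3–B4, B4–B5, B5–B6

Each bag holds 4 vertices, so the decomposition has width 3, which upper-bounds the treewidth. For the lower bound: the 4 vertex sets {5,7,8}, {1}, {2}, {0,3,4,6} are disjoint, each induces a connected subgraph, and every pair is joined by at least one edge of G. Contracting each set to a single vertex therefore yields K_{4} as a minor, and since treewidth is minor-monotone, tw(G) ≥ tw(K_{4}) = 3. Combining the bounds, tw(G) = 3.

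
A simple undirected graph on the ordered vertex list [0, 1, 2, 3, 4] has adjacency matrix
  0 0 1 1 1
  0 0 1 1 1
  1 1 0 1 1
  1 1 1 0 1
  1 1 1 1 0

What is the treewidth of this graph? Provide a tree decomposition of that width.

Treewidth 3.
Bags: B1 = {1, 2, 3, 4}  B2 = {0, 2, 3, 4}
Tree: B1–B2

The largest bag has 4 vertices, giving width 3; this decomposition certifies tw(G) ≤ 3. On the other hand G contains the 4-clique {0, 2, 3, 4}. A clique must lie in a single bag of any decomposition, so no decomposition can have width below 3. Combining the bounds, tw(G) = 3.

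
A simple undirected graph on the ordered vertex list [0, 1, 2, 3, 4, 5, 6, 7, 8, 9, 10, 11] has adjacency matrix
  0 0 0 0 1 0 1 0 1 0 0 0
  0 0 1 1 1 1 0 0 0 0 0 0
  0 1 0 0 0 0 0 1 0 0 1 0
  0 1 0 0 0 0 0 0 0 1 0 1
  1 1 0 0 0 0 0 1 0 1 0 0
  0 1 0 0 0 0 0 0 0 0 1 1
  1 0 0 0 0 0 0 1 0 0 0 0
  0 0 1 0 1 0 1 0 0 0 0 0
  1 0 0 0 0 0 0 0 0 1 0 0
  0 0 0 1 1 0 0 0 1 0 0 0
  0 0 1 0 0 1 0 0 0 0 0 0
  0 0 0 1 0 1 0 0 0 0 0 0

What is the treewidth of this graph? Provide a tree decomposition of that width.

Each bag holds 4 vertices, so the decomposition has width 3, which upper-bounds the treewidth. For the lower bound: the 4 vertex sets {0,6,8}, {7}, {4}, {1,2,3,9} are disjoint, each induces a connected subgraph, and every pair is joined by at least one edge of G. Contracting each set to a single vertex therefore yields K_{4} as a minor, and since treewidth is minor-monotone, tw(G) ≥ tw(K_{4}) = 3. Combining the bounds, tw(G) = 3.

Treewidth 3.
One optimal decomposition is:
Bags: B1 = {0, 6, 7, 8}  B2 = {0, 4, 7, 8}  B3 = {4, 7, 8, 9}  B4 = {2, 4, 7, 9}  B5 = {1, 2, 4, 9}  B6 = {1, 2, 3, 9}  B7 = {1, 2, 3, 10}  B8 = {1, 3, 5, 10}  B9 = {3, 5, 10, 11}
Tree: B1–B2, B2–B3, B3–B4, B4–B5, B5–B6, B6–B7, B7–B8, B8–B9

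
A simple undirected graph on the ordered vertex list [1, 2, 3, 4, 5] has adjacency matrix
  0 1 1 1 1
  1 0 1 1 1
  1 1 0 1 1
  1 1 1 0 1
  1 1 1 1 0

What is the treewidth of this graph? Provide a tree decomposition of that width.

A single bag containing all 5 vertices is trivially a valid decomposition of width 4. For the lower bound, the 5 vertices {1, 2, 3, 4, 5} are pairwise adjacent, and any tree decomposition puts a clique entirely inside one bag — forcing width ≥ 4. Combining the bounds, tw(G) = 4.

Treewidth 4.
Bags: B1 = {1, 2, 3, 4, 5}
Tree: (single bag)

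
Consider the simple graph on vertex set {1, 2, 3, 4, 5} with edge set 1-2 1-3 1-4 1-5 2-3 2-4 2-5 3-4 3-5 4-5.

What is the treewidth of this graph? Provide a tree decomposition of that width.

With just one bag of size 5, the width is 5 − 1 = 4, so tw(G) ≤ 4. For the lower bound, the 5 vertices {1, 2, 3, 4, 5} are pairwise adjacent, and any tree decomposition puts a clique entirely inside one bag — forcing width ≥ 4. Combining the bounds, tw(G) = 4.

Treewidth 4.
One optimal decomposition is:
Bags: B1 = {1, 2, 3, 4, 5}
Tree: (single bag)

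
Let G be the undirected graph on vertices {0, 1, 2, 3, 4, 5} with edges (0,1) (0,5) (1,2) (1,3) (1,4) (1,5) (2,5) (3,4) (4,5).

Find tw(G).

A width-2 tree decomposition is:
Bags: B1 = {1, 2, 5}  B2 = {1, 4, 5}  B3 = {0, 1, 5}  B4 = {1, 3, 4}
Tree: B1–B2, B1–B3, B2–B4
Each bag holds 3 vertices, so the decomposition has width 2, which upper-bounds the treewidth. For the lower bound, the 3 vertices {1, 3, 4} are pairwise adjacent, and any tree decomposition puts a clique entirely inside one bag — forcing width ≥ 2. Therefore the treewidth is 2.

2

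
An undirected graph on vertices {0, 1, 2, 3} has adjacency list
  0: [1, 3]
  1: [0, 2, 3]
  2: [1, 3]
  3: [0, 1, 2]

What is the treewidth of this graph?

2

A width-2 tree decomposition is:
Bags: B1 = {1, 2, 3}  B2 = {0, 1, 3}
Tree: B1–B2
Each bag holds 3 vertices, so the decomposition has width 2, which upper-bounds the treewidth. Conversely, {0, 1, 3} is a clique of size 3, and the vertices of any clique must share a bag in every tree decomposition; so some bag has ≥ 3 vertices and tw(G) ≥ 2. Combining the bounds, tw(G) = 2.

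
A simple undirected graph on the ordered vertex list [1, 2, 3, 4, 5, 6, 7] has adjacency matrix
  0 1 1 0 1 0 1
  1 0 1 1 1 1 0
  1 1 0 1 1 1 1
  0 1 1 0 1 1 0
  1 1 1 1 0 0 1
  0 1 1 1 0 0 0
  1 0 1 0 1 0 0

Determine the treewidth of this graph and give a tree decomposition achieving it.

Every bag has size at most 4, so the width is 4 − 1 = 3 and tw(G) ≤ 3. For the lower bound, the 4 vertices {1, 2, 3, 5} are pairwise adjacent, and any tree decomposition puts a clique entirely inside one bag — forcing width ≥ 3. Therefore the treewidth is 3.

Treewidth 3.
Bags: B1 = {1, 2, 3, 5}  B2 = {1, 3, 5, 7}  B3 = {2, 3, 4, 5}  B4 = {2, 3, 4, 6}
Tree: B1–B2, B1–B3, B3–B4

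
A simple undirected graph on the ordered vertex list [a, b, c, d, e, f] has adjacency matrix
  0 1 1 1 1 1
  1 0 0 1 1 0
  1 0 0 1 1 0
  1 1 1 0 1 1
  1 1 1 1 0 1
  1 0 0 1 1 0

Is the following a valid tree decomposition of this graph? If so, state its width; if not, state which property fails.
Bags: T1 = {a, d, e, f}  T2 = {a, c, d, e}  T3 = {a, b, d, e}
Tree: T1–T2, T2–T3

Yes; width 3.

Checking the three conditions: (i) the bags cover all of {a, b, c, d, e, f}; (ii) for each edge, some bag contains both endpoints; (iii) the bags containing any fixed vertex form a subtree. All hold, so the decomposition is valid with width 4 − 1 = 3.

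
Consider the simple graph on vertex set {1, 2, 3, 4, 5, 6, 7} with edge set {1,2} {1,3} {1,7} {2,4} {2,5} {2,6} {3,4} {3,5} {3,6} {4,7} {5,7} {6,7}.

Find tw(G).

A width-3 tree decomposition is:
Bags: B1 = {2, 3, 5, 7}  B2 = {1, 2, 3, 7}  B3 = {2, 3, 6, 7}  B4 = {2, 3, 4, 7}
Tree: B1–B2, B2–B3, B3–B4
The largest bag has 4 vertices, giving width 3; this decomposition certifies tw(G) ≤ 3. For the lower bound: the 4 vertex sets {2,5}, {1,3}, {7}, {6} are disjoint, each induces a connected subgraph, and every pair is joined by at least one edge of G. Contracting each set to a single vertex therefore yields K_{4} as a minor, and since treewidth is minor-monotone, tw(G) ≥ tw(K_{4}) = 3. Combining the bounds, tw(G) = 3.

3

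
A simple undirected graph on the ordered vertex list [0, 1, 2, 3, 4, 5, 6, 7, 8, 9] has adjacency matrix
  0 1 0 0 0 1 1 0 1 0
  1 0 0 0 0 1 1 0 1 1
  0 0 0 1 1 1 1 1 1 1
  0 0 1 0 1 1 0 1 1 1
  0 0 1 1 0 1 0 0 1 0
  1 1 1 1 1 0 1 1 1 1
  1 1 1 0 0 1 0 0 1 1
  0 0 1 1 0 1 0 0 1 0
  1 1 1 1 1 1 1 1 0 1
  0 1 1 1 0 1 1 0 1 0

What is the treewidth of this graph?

4

A width-4 tree decomposition is:
Bags: B1 = {2, 5, 6, 8, 9}  B2 = {1, 5, 6, 8, 9}  B3 = {2, 3, 5, 8, 9}  B4 = {2, 3, 5, 7, 8}  B5 = {2, 3, 4, 5, 8}  B6 = {0, 1, 5, 6, 8}
Tree: B1–B2, B1–B3, B3–B4, B4–B5, B2–B6
The largest bag has 5 vertices, giving width 4; this decomposition certifies tw(G) ≤ 4. Conversely, {0, 1, 5, 6, 8} is a clique of size 5, and the vertices of any clique must share a bag in every tree decomposition; so some bag has ≥ 5 vertices and tw(G) ≥ 4. Hence tw(G) = 4 exactly.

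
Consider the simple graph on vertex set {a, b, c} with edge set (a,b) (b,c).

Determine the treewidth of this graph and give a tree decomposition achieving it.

Each bag holds 2 vertices, so the decomposition has width 1, which upper-bounds the treewidth. Since G has at least one edge (e.g. a–b), it is not an edgeless graph, so tw(G) ≥ 1. The upper and lower bounds meet at 1, so that is the treewidth.

Treewidth 1.
Bags: B1 = {a, b}  B2 = {b, c}
Tree: B1–B2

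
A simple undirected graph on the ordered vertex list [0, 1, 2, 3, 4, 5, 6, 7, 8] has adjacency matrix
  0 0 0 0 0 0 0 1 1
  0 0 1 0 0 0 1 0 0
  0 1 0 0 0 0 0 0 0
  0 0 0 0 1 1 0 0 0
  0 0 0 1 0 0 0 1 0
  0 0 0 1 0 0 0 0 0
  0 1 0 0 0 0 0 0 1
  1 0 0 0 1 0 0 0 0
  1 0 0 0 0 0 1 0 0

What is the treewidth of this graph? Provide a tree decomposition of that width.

Treewidth 1.
One such decomposition:
Bags: B1 = {1, 2}  B2 = {1, 6}  B3 = {6, 8}  B4 = {0, 8}  B5 = {0, 7}  B6 = {4, 7}  B7 = {3, 4}  B8 = {3, 5}
Tree: B1–B2, B2–B3, B3–B4, B4–B5, B5–B6, B6–B7, B7–B8

The largest bag has 2 vertices, giving width 1; this decomposition certifies tw(G) ≤ 1. Any graph with an edge has treewidth ≥ 1, and G has the edge 2–1. Therefore the treewidth is 1.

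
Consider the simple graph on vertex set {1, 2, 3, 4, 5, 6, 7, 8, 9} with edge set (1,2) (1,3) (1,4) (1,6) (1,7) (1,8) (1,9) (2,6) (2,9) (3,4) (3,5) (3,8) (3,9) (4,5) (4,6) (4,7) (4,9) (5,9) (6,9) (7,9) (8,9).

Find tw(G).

A width-3 tree decomposition is:
Bags: B1 = {1, 4, 6, 9}  B2 = {1, 3, 4, 9}  B3 = {1, 2, 6, 9}  B4 = {3, 4, 5, 9}  B5 = {1, 3, 8, 9}  B6 = {1, 4, 7, 9}
Tree: B1–B2, B1–B3, B2–B4, B2–B5, B2–B6
Each bag holds 4 vertices, so the decomposition has width 3, which upper-bounds the treewidth. On the other hand G contains the 4-clique {1, 3, 8, 9}. A clique must lie in a single bag of any decomposition, so no decomposition can have width below 3. Combining the bounds, tw(G) = 3.

3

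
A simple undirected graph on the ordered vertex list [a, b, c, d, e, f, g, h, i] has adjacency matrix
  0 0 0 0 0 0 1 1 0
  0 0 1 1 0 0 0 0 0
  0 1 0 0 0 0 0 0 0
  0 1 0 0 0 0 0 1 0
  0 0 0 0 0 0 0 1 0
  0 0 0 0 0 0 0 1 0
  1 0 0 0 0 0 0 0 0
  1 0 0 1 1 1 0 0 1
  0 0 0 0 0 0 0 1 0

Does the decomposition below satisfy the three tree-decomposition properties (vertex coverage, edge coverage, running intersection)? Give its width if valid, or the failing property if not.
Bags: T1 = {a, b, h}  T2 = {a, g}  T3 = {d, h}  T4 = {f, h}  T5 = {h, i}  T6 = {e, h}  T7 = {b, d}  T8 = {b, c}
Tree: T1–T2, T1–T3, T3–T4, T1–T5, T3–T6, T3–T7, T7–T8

A tree decomposition must satisfy three properties: every vertex lies in some bag; for every edge, both endpoints lie together in some bag; and for every vertex, the bags containing it form a connected subtree. Here bags containing vertex b are not connected in the tree, so the decomposition is invalid.

No — bags containing vertex b are not connected in the tree.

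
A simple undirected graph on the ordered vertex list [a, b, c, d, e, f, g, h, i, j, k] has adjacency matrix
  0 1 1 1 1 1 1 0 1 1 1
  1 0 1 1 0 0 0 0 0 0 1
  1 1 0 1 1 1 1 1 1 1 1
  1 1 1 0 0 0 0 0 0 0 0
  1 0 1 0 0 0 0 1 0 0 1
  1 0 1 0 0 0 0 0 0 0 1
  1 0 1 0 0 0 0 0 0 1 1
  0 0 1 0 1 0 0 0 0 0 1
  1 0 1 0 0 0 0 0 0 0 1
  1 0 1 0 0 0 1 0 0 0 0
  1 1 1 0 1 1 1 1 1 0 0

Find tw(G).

A width-3 tree decomposition is:
Bags: B1 = {a, c, g, k}  B2 = {a, b, c, k}  B3 = {a, c, i, k}  B4 = {a, c, f, k}  B5 = {a, c, e, k}  B6 = {a, b, c, d}  B7 = {c, e, h, k}  B8 = {a, c, g, j}
Tree: B1–B2, B2–B3, B1–B4, B1–B5, B2–B6, B5–B7, B1–B8
The largest bag has 4 vertices, giving width 3; this decomposition certifies tw(G) ≤ 3. On the other hand G contains the 4-clique {c, e, h, k}. A clique must lie in a single bag of any decomposition, so no decomposition can have width below 3. Combining the bounds, tw(G) = 3.

3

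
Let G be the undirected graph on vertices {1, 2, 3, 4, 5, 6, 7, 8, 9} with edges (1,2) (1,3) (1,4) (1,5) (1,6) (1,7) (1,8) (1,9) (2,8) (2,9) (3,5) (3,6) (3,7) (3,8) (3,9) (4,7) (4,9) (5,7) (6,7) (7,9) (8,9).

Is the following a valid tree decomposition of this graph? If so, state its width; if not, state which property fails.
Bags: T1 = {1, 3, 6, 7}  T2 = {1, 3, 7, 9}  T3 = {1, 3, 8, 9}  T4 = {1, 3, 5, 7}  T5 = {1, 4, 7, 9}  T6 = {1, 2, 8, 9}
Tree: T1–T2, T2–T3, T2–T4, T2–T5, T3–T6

Yes; width 3.

Every vertex of G appears in some bag (union = {1, 2, 3, 4, 5, 6, 7, 8, 9}); every edge is covered by a bag; and for each vertex v the set of bags containing v is connected in the bag tree. The decomposition is therefore valid. The largest bag has 4 vertices, so the width is 3.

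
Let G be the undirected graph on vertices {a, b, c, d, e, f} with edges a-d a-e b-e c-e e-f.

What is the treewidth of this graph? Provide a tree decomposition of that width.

Each bag holds 2 vertices, so the decomposition has width 1, which upper-bounds the treewidth. G has an edge, so its treewidth is at least 1. The upper and lower bounds meet at 1, so that is the treewidth.

Treewidth 1.
One such decomposition:
Bags: B1 = {a, e}  B2 = {c, e}  B3 = {a, d}  B4 = {e, f}  B5 = {b, e}
Tree: B1–B2, B1–B3, B1–B4, B2–B5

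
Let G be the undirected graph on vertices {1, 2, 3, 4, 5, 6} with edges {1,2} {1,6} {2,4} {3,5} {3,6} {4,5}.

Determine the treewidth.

A width-2 tree decomposition is:
Bags: B1 = {2, 4, 5}  B2 = {2, 3, 5}  B3 = {2, 3, 6}  B4 = {1, 2, 6}
Tree: B1–B2, B2–B3, B3–B4
The largest bag has 3 vertices, giving width 2; this decomposition certifies tw(G) ≤ 2. Since 2–4–5–3–6–1–2 is a cycle in G, G is not acyclic. Forests are exactly the graphs of treewidth ≤ 1, so tw(G) ≥ 2. Therefore the treewidth is 2.

2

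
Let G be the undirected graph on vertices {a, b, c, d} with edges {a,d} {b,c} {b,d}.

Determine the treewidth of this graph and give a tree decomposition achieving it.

Treewidth 1.
One such decomposition:
Bags: B1 = {a, d}  B2 = {b, d}  B3 = {b, c}
Tree: B1–B2, B2–B3

The largest bag has 2 vertices, giving width 1; this decomposition certifies tw(G) ≤ 1. G has an edge, so its treewidth is at least 1. Hence tw(G) = 1 exactly.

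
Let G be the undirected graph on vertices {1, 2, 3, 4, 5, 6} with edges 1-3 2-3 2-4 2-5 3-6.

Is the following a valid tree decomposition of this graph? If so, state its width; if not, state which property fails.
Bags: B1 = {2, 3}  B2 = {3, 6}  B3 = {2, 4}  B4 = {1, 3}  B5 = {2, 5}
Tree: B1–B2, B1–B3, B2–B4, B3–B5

Vertex coverage: the bags together contain {1, 2, 3, 4, 5, 6}, the full vertex set. Edge coverage: each edge of G has both endpoints in at least one bag. Running intersection: for every vertex, the bags containing it form a connected subtree. All three properties hold, so this is a valid tree decomposition of width max|bag| − 1 = 1, and hence tw(G) ≤ 1.

Yes; width 1.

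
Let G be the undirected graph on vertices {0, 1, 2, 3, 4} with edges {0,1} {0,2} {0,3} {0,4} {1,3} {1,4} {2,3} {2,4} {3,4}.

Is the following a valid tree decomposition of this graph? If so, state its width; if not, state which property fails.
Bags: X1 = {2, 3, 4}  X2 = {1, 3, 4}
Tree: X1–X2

A tree decomposition must satisfy three properties: every vertex lies in some bag; for every edge, both endpoints lie together in some bag; and for every vertex, the bags containing it form a connected subtree. Here vertex 0 appears in no bag, so the decomposition is invalid.

No — vertex 0 appears in no bag.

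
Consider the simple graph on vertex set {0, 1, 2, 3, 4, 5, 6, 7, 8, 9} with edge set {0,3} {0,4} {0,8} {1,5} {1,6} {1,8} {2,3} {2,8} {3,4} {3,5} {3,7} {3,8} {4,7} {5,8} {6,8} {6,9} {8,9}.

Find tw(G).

2

A width-2 tree decomposition is:
Bags: B1 = {3, 5, 8}  B2 = {1, 5, 8}  B3 = {0, 3, 8}  B4 = {1, 6, 8}  B5 = {6, 8, 9}  B6 = {0, 3, 4}  B7 = {3, 4, 7}  B8 = {2, 3, 8}
Tree: B1–B2, B1–B3, B2–B4, B4–B5, B3–B6, B6–B7, B3–B8
Every bag has size at most 3, so the width is 3 − 1 = 2 and tw(G) ≤ 2. For the lower bound, the 3 vertices {1, 5, 8} are pairwise adjacent, and any tree decomposition puts a clique entirely inside one bag — forcing width ≥ 2. Therefore the treewidth is 2.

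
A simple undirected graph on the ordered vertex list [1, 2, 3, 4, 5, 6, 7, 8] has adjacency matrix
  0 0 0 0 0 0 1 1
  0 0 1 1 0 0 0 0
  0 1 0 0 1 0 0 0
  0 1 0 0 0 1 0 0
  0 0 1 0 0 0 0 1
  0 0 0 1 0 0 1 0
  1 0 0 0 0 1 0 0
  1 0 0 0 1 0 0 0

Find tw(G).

2

A width-2 tree decomposition is:
Bags: B1 = {2, 3, 4}  B2 = {3, 4, 5}  B3 = {4, 5, 8}  B4 = {1, 4, 8}  B5 = {1, 4, 7}  B6 = {4, 6, 7}
Tree: B1–B2, B2–B3, B3–B4, B4–B5, B5–B6
The largest bag has 3 vertices, giving width 2; this decomposition certifies tw(G) ≤ 2. Since 4–2–3–5–8–1–7–6–4 is a cycle in G, G is not acyclic. Forests are exactly the graphs of treewidth ≤ 1, so tw(G) ≥ 2. Hence tw(G) = 2 exactly.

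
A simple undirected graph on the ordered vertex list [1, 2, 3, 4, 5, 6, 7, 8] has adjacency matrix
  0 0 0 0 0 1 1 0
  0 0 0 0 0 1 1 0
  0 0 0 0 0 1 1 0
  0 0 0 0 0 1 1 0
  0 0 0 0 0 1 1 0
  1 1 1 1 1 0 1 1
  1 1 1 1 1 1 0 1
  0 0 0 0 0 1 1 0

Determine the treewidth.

A width-2 tree decomposition is:
Bags: B1 = {4, 6, 7}  B2 = {1, 6, 7}  B3 = {2, 6, 7}  B4 = {3, 6, 7}  B5 = {5, 6, 7}  B6 = {6, 7, 8}
Tree: B1–B2, B1–B3, B1–B4, B4–B5, B4–B6
The largest bag has 3 vertices, giving width 2; this decomposition certifies tw(G) ≤ 2. For the lower bound, the 3 vertices {1, 6, 7} are pairwise adjacent, and any tree decomposition puts a clique entirely inside one bag — forcing width ≥ 2. Hence tw(G) = 2 exactly.

2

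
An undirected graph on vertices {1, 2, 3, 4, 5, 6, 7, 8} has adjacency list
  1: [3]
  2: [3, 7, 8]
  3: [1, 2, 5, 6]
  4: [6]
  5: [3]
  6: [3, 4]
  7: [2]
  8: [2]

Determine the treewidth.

A width-1 tree decomposition is:
Bags: B1 = {2, 7}  B2 = {2, 3}  B3 = {3, 6}  B4 = {2, 8}  B5 = {3, 5}  B6 = {4, 6}  B7 = {1, 3}
Tree: B1–B2, B2–B3, B1–B4, B3–B5, B3–B6, B3–B7
Every bag has size at most 2, so the width is 2 − 1 = 1 and tw(G) ≤ 1. Since G has at least one edge (e.g. 2–7), it is not an edgeless graph, so tw(G) ≥ 1. The upper and lower bounds meet at 1, so that is the treewidth.

1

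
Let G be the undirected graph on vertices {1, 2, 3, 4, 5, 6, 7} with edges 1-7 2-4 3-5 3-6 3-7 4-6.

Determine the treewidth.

A width-1 tree decomposition is:
Bags: B1 = {4, 6}  B2 = {3, 6}  B3 = {2, 4}  B4 = {3, 7}  B5 = {1, 7}  B6 = {3, 5}
Tree: B1–B2, B1–B3, B2–B4, B4–B5, B2–B6
Every bag has size at most 2, so the width is 2 − 1 = 1 and tw(G) ≤ 1. G has an edge, so its treewidth is at least 1. The upper and lower bounds meet at 1, so that is the treewidth.

1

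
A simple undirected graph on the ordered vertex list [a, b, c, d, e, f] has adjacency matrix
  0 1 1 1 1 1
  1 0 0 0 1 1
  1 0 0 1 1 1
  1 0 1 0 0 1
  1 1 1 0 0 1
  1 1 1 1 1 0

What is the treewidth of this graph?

A width-3 tree decomposition is:
Bags: B1 = {a, c, e, f}  B2 = {a, c, d, f}  B3 = {a, b, e, f}
Tree: B1–B2, B1–B3
Each bag holds 4 vertices, so the decomposition has width 3, which upper-bounds the treewidth. Conversely, {a, c, d, f} is a clique of size 4, and the vertices of any clique must share a bag in every tree decomposition; so some bag has ≥ 4 vertices and tw(G) ≥ 3. Combining the bounds, tw(G) = 3.

3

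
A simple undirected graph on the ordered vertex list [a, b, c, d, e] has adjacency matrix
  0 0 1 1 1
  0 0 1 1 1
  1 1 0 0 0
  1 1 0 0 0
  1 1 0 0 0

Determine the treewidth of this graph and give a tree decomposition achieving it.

Each bag holds 3 vertices, so the decomposition has width 2, which upper-bounds the treewidth. The edges c–b–d–a–c form a cycle, so G is not a tree and its treewidth is at least 2. Therefore the treewidth is 2.

Treewidth 2.
One such decomposition:
Bags: B1 = {a, b, c}  B2 = {a, b, d}  B3 = {a, b, e}
Tree: B1–B2, B2–B3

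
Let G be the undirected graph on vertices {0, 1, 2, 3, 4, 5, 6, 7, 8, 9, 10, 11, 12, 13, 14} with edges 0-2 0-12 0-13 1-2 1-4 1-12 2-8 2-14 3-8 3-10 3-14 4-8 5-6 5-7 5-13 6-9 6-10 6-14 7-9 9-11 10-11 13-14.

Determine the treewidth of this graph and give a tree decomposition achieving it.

Every bag has size at most 4, so the width is 4 − 1 = 3 and tw(G) ≤ 3. For the lower bound: the 4 vertex sets {1,4,12}, {8}, {2}, {0,3,13,14} are disjoint, each induces a connected subgraph, and every pair is joined by at least one edge of G. Contracting each set to a single vertex therefore yields K_{4} as a minor, and since treewidth is minor-monotone, tw(G) ≥ tw(K_{4}) = 3. Hence tw(G) = 3 exactly.

Treewidth 3.
One optimal decomposition is:
Bags: B1 = {1, 4, 8, 12}  B2 = {1, 2, 8, 12}  B3 = {0, 2, 8, 12}  B4 = {0, 2, 3, 8}  B5 = {0, 2, 3, 14}  B6 = {0, 3, 13, 14}  B7 = {3, 10, 13, 14}  B8 = {6, 10, 13, 14}  B9 = {5, 6, 10, 13}  B10 = {5, 6, 10, 11}  B11 = {5, 6, 9, 11}  B12 = {5, 7, 9, 11}
Tree: B1–B2, B2–B3, B3–B4, B4–B5, B5–B6, B6–B7, B7–B8, B8–B9, B9–B10, B10–B11, B11–B12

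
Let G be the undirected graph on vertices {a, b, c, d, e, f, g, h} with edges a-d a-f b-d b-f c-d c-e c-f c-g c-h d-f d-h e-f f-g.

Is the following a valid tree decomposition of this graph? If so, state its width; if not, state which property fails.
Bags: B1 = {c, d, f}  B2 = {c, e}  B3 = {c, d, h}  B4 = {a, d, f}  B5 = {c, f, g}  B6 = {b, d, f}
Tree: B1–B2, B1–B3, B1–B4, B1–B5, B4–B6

A tree decomposition must satisfy three properties: every vertex lies in some bag; for every edge, both endpoints lie together in some bag; and for every vertex, the bags containing it form a connected subtree. Here edge (f,e) lies in no bag, so the decomposition is invalid.

No — edge (f,e) lies in no bag.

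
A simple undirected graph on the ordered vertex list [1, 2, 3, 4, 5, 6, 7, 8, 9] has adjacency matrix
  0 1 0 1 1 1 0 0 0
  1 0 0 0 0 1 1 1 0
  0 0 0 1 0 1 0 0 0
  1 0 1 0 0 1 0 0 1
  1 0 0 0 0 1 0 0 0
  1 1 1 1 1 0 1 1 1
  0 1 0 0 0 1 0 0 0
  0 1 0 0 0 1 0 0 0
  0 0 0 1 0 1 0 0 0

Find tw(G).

2

A width-2 tree decomposition is:
Bags: B1 = {1, 4, 6}  B2 = {3, 4, 6}  B3 = {4, 6, 9}  B4 = {1, 2, 6}  B5 = {2, 6, 8}  B6 = {2, 6, 7}  B7 = {1, 5, 6}
Tree: B1–B2, B1–B3, B1–B4, B4–B5, B5–B6, B1–B7
Each bag holds 3 vertices, so the decomposition has width 2, which upper-bounds the treewidth. On the other hand G contains the 3-clique {1, 2, 6}. A clique must lie in a single bag of any decomposition, so no decomposition can have width below 2. Combining the bounds, tw(G) = 2.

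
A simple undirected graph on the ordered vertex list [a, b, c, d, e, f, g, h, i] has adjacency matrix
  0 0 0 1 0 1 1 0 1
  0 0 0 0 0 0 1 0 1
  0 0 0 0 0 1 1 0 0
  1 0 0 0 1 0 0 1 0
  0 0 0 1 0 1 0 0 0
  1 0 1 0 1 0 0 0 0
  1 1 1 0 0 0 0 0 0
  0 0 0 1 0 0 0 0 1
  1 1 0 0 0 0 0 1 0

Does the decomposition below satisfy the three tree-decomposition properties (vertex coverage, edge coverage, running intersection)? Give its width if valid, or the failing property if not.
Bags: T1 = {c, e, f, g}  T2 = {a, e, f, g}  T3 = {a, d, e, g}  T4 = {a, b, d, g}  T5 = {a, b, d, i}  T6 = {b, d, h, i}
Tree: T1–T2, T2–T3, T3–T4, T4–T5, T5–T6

Every vertex of G appears in some bag (union = {a, b, c, d, e, f, g, h, i}); every edge is covered by a bag; and for each vertex v the set of bags containing v is connected in the bag tree. The decomposition is therefore valid. The largest bag has 4 vertices, so the width is 3.

Yes; width 3.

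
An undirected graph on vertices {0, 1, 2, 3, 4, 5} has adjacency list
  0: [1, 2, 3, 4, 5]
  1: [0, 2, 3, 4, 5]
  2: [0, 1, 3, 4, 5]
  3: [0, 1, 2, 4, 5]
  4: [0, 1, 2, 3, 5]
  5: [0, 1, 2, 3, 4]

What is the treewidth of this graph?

5

A width-5 tree decomposition is:
Bags: B1 = {0, 1, 2, 3, 4, 5}
Tree: (single bag)
A single bag containing all 6 vertices is trivially a valid decomposition of width 5. Conversely, {0, 1, 2, 3, 4, 5} is a clique of size 6, and the vertices of any clique must share a bag in every tree decomposition; so some bag has ≥ 6 vertices and tw(G) ≥ 5. Combining the bounds, tw(G) = 5.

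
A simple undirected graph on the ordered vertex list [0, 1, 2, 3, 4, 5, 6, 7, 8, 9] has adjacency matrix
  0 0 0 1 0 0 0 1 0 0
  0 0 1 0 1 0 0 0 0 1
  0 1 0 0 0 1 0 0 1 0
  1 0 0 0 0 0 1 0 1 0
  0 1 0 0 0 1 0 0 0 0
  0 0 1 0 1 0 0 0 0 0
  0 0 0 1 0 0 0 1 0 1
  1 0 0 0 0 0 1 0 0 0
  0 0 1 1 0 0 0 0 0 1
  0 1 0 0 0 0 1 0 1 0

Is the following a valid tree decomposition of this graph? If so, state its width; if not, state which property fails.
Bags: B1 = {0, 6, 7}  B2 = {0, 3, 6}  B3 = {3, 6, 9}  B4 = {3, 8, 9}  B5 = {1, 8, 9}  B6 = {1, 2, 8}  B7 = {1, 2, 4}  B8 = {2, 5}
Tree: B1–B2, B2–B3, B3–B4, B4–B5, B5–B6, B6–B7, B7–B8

No — edge (4,5) lies in no bag.

A tree decomposition must satisfy three properties: every vertex lies in some bag; for every edge, both endpoints lie together in some bag; and for every vertex, the bags containing it form a connected subtree. Here edge (4,5) lies in no bag, so the decomposition is invalid.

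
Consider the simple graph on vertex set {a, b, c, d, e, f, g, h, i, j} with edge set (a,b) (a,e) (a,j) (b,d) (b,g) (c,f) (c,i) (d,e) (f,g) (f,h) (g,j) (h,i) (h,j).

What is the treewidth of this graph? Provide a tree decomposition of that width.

The largest bag has 3 vertices, giving width 2; this decomposition certifies tw(G) ≤ 2. The edges d–e–a–b–d form a cycle, so G is not a tree and its treewidth is at least 2. Therefore the treewidth is 2.

Treewidth 2.
One such decomposition:
Bags: B1 = {b, d, e}  B2 = {a, b, e}  B3 = {a, b, g}  B4 = {a, g, j}  B5 = {f, g, j}  B6 = {f, h, j}  B7 = {c, f, h}  B8 = {c, h, i}
Tree: B1–B2, B2–B3, B3–B4, B4–B5, B5–B6, B6–B7, B7–B8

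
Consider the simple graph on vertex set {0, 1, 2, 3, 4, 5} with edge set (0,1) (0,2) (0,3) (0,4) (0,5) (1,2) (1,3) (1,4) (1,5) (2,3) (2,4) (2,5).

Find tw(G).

A width-3 tree decomposition is:
Bags: B1 = {0, 1, 2, 5}  B2 = {0, 1, 2, 3}  B3 = {0, 1, 2, 4}
Tree: B1–B2, B2–B3
The largest bag has 4 vertices, giving width 3; this decomposition certifies tw(G) ≤ 3. Conversely, {0, 1, 2, 3} is a clique of size 4, and the vertices of any clique must share a bag in every tree decomposition; so some bag has ≥ 4 vertices and tw(G) ≥ 3. The upper and lower bounds meet at 3, so that is the treewidth.

3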